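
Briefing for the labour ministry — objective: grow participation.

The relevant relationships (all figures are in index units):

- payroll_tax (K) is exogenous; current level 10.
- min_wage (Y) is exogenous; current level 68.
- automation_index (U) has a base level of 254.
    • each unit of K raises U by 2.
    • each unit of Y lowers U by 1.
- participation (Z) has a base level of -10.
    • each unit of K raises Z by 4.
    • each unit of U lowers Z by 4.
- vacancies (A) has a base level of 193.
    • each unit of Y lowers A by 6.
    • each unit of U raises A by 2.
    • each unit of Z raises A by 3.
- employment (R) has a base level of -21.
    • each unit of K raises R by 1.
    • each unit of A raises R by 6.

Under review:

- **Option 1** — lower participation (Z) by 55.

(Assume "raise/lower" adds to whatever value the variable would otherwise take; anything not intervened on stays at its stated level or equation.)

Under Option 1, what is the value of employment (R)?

-14111

Option 1 (Z − 55):
  K = 10
  Y = 68
  U = 254 + 2·10 − 68 = 206
  Z = -10 + 4·10 − 4·206 (−55 from intervention) = -849
  A = 193 − 6·68 + 2·206 + 3·(-849) = -2350
  R = -21 + 10 + 6·(-2350) = -14111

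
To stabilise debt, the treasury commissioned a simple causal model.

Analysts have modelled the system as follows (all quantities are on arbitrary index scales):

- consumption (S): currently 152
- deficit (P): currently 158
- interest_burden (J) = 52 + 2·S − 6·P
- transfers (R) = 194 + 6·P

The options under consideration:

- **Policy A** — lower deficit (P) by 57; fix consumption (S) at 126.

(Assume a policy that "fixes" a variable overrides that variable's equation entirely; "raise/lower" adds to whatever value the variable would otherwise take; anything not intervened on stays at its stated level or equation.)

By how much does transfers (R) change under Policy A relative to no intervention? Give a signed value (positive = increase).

-342

Baseline:
  P = 158
  R = 194 + 6·158 = 1142
Policy A (P − 57, S := 126):
  P = 158 − 57 = 101
  R = 194 + 6·101 = 800
Change in R: 800 − 1142 = -342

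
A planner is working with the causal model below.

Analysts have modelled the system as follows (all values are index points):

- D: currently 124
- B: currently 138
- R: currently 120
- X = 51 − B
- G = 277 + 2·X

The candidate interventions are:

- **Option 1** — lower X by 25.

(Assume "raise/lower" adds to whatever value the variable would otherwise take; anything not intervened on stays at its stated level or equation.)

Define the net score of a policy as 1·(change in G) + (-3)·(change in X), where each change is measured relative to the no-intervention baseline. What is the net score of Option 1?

Baseline:
  B = 138
  X = 51 − 138 = -87
  G = 277 + 2·(-87) = 103
Option 1 (X − 25):
  B = 138
  X = 51 − 138 (−25 from intervention) = -112
  G = 277 + 2·(-112) = 53
ΔG = 53 − 103 = -50; ΔX = -112 − (-87) = -25
Score = 1·(-50) + (-3)·(-25) = 25

25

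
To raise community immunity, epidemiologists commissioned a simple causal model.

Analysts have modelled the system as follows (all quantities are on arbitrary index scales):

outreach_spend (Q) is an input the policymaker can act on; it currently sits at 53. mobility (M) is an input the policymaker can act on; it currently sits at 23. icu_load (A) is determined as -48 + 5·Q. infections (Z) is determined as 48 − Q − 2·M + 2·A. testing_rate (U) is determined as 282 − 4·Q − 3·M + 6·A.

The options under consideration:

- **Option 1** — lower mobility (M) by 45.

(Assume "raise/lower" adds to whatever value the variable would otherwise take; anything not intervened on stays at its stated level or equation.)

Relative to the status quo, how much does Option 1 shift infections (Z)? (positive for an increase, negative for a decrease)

Baseline:
  Q = 53
  M = 23
  A = -48 + 5·53 = 217
  Z = 48 − 53 − 2·23 + 2·217 = 383
Option 1 (M − 45):
  Q = 53
  M = 23 − 45 = -22
  A = -48 + 5·53 = 217
  Z = 48 − 53 − 2·(-22) + 2·217 = 473
Change in Z: 473 − 383 = 90

90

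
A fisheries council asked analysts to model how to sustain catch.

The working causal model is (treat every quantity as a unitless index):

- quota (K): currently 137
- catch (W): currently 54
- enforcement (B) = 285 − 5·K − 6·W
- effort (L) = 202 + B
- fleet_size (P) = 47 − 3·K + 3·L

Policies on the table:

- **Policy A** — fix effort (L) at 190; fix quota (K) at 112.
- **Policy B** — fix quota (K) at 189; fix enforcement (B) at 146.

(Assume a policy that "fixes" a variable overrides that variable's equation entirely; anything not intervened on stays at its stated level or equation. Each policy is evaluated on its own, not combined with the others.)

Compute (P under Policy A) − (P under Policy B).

Policy A (L := 190, K := 112):
  K = 112
  W = 54
  B = 285 − 5·112 − 6·54 = -599
  L = 190
  P = 47 − 3·112 + 3·190 = 281
Policy B (K := 189, B := 146):
  K = 189
  W = 54
  B = 146
  L = 202 + 146 = 348
  P = 47 − 3·189 + 3·348 = 524
P: 281 − 524 = -243

-243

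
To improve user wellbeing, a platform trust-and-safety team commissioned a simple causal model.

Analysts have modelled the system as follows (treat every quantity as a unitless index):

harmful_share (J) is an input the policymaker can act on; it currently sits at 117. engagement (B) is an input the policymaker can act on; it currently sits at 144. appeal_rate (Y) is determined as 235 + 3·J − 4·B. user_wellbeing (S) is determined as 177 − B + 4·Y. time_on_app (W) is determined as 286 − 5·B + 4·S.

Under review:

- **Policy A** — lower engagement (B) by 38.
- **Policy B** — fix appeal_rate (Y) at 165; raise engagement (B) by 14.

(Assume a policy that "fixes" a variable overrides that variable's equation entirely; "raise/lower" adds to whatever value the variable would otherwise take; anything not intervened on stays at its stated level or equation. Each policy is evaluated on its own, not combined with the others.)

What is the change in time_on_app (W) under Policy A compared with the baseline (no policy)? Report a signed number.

Baseline:
  J = 117
  B = 144
  Y = 235 + 3·117 − 4·144 = 10
  S = 177 − 144 + 4·10 = 73
  W = 286 − 5·144 + 4·73 = -142
Policy A (B − 38):
  J = 117
  B = 144 − 38 = 106
  Y = 235 + 3·117 − 4·106 = 162
  S = 177 − 106 + 4·162 = 719
  W = 286 − 5·106 + 4·719 = 2632
Change in W: 2632 − (-142) = 2774

2774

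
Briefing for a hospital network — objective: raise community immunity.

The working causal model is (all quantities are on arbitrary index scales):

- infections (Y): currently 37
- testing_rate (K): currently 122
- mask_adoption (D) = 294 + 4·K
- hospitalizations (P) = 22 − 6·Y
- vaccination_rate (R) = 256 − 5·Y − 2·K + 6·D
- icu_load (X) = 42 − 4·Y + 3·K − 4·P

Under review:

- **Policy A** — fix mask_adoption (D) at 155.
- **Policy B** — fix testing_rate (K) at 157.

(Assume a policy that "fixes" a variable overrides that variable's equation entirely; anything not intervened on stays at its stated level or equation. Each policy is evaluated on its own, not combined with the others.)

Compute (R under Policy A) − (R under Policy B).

-4532

Policy A (D := 155):
  Y = 37
  K = 122
  D = 155
  R = 256 − 5·37 − 2·122 + 6·155 = 757
Policy B (K := 157):
  Y = 37
  K = 157
  D = 294 + 4·157 = 922
  R = 256 − 5·37 − 2·157 + 6·922 = 5289
R: 757 − 5289 = -4532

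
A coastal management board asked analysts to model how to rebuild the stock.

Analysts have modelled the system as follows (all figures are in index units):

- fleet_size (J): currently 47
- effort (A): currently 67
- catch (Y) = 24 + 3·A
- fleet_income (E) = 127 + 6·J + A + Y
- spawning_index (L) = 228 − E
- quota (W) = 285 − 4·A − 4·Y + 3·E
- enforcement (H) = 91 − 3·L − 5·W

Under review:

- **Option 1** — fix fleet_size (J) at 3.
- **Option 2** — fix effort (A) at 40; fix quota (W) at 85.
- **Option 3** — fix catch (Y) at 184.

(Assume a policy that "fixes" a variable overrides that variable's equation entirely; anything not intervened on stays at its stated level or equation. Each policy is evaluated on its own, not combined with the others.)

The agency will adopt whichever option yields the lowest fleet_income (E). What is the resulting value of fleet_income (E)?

Option 1 (J := 3):
  J = 3
  A = 67
  Y = 24 + 3·67 = 225
  E = 127 + 6·3 + 67 + 225 = 437
Option 2 (A := 40, W := 85):
  J = 47
  A = 40
  Y = 24 + 3·40 = 144
  E = 127 + 6·47 + 40 + 144 = 593
Option 3 (Y := 184):
  J = 47
  A = 67
  Y = 184
  E = 127 + 6·47 + 67 + 184 = 660
Comparing — Option 1: E=437, Option 2: E=593, Option 3: E=660. Lowest is 437 (Option 1).

437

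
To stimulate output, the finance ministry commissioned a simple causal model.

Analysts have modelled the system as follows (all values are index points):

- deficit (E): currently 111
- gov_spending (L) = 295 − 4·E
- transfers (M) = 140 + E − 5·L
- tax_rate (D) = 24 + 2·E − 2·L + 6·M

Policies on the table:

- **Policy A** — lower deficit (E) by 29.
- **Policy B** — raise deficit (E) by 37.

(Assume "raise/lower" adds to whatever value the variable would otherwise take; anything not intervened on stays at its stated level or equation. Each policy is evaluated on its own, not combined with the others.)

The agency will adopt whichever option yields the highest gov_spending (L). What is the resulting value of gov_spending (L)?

-33

Policy A (E − 29):
  E = 111 − 29 = 82
  L = 295 − 4·82 = -33
Policy B (E + 37):
  E = 111 + 37 = 148
  L = 295 − 4·148 = -297
Comparing — Policy A: L=-33, Policy B: L=-297. Highest is -33 (Policy A).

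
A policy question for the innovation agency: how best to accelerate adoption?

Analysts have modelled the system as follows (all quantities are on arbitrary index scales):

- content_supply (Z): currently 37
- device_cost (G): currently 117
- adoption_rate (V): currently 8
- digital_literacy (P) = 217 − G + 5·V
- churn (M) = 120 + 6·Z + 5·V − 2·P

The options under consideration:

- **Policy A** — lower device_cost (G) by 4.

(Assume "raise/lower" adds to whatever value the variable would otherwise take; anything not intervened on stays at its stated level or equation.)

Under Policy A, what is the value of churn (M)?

94

Policy A (G − 4):
  Z = 37
  G = 117 − 4 = 113
  V = 8
  P = 217 − 113 + 5·8 = 144
  M = 120 + 6·37 + 5·8 − 2·144 = 94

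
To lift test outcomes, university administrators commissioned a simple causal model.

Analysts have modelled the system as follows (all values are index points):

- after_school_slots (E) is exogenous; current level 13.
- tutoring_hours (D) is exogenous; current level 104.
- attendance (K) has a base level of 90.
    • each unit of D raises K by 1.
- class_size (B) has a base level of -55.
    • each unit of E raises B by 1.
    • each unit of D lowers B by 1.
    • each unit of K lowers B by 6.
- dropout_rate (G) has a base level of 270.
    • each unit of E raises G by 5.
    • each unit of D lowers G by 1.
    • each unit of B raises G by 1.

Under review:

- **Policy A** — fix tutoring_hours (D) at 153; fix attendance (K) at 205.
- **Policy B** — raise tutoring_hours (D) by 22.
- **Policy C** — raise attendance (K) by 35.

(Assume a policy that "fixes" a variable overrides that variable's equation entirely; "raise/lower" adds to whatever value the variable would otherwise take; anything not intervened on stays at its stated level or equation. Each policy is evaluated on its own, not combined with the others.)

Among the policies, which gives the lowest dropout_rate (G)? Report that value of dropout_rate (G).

Policy A (D := 153, K := 205):
  E = 13
  D = 153
  K = 205
  B = -55 + 13 − 153 − 6·205 = -1425
  G = 270 + 5·13 − 153 + (-1425) = -1243
Policy B (D + 22):
  E = 13
  D = 104 + 22 = 126
  K = 90 + 126 = 216
  B = -55 + 13 − 126 − 6·216 = -1464
  G = 270 + 5·13 − 126 + (-1464) = -1255
Policy C (K + 35):
  E = 13
  D = 104
  K = 90 + 104 (+35 from intervention) = 229
  B = -55 + 13 − 104 − 6·229 = -1520
  G = 270 + 5·13 − 104 + (-1520) = -1289
Comparing — Policy A: G=-1243, Policy B: G=-1255, Policy C: G=-1289. Lowest is -1289 (Policy C).

-1289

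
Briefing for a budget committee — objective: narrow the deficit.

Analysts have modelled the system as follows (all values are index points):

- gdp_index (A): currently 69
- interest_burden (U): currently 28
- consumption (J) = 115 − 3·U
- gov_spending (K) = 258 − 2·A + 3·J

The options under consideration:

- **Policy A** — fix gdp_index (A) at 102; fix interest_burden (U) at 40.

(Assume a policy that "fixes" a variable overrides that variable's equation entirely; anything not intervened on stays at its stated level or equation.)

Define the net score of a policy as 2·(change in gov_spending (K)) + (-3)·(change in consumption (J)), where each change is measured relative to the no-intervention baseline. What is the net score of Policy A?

-240

Baseline:
  A = 69
  U = 28
  J = 115 − 3·28 = 31
  K = 258 − 2·69 + 3·31 = 213
Policy A (A := 102, U := 40):
  A = 102
  U = 40
  J = 115 − 3·40 = -5
  K = 258 − 2·102 + 3·(-5) = 39
ΔK = 39 − 213 = -174; ΔJ = -5 − 31 = -36
Score = 2·(-174) + (-3)·(-36) = -240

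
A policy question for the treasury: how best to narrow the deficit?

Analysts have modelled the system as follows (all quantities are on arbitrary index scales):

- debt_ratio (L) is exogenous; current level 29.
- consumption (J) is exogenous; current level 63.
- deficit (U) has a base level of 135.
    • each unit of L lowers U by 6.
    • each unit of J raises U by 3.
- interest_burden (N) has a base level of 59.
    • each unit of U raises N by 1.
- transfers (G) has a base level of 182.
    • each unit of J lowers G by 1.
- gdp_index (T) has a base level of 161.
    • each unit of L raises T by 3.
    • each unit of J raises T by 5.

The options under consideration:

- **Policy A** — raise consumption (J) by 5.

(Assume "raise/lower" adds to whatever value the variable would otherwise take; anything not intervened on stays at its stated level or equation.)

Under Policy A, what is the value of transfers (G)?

114

Policy A (J + 5):
  J = 63 + 5 = 68
  G = 182 − 68 = 114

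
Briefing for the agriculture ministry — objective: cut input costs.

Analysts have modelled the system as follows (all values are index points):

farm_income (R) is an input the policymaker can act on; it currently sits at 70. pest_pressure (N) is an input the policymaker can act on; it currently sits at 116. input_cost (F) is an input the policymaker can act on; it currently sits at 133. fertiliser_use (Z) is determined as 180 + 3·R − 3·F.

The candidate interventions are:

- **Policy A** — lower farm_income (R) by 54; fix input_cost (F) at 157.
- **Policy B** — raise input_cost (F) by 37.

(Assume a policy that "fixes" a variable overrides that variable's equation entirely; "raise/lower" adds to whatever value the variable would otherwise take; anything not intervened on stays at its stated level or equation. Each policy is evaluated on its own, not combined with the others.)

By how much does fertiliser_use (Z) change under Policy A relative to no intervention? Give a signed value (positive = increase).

-234

Baseline:
  R = 70
  F = 133
  Z = 180 + 3·70 − 3·133 = -9
Policy A (R − 54, F := 157):
  R = 70 − 54 = 16
  F = 157
  Z = 180 + 3·16 − 3·157 = -243
Change in Z: -243 − (-9) = -234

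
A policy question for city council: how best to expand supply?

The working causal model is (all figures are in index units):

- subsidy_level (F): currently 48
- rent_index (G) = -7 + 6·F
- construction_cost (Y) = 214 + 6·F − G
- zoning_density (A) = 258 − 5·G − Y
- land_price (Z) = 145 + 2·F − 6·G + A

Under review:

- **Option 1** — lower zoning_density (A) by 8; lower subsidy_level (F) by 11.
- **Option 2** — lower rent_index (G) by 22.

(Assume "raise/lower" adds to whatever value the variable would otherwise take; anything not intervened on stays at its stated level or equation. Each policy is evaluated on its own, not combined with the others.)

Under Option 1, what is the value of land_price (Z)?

-2117

Option 1 (A − 8, F − 11):
  F = 48 − 11 = 37
  G = -7 + 6·37 = 215
  Y = 214 + 6·37 − 215 = 221
  A = 258 − 5·215 − 221 (−8 from intervention) = -1046
  Z = 145 + 2·37 − 6·215 + (-1046) = -2117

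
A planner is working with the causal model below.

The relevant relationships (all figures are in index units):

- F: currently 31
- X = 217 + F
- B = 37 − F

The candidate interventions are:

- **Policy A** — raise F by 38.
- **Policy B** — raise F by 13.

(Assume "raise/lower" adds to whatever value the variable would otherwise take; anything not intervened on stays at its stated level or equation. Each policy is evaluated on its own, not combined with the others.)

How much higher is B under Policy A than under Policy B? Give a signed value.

-25

Policy A (F + 38):
  F = 31 + 38 = 69
  B = 37 − 69 = -32
Policy B (F + 13):
  F = 31 + 13 = 44
  B = 37 − 44 = -7
B: -32 − (-7) = -25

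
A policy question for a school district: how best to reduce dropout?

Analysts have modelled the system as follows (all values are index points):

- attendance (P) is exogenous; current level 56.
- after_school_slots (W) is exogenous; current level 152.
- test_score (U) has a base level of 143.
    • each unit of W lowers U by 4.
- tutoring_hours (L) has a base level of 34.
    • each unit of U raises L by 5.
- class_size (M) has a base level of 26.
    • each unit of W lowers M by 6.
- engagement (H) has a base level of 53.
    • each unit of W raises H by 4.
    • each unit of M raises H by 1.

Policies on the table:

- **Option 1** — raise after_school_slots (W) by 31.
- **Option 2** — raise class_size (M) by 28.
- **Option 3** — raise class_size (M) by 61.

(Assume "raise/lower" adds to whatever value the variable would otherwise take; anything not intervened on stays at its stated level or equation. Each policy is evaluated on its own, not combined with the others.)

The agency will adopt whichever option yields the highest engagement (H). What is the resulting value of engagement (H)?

-164

Option 1 (W + 31):
  W = 152 + 31 = 183
  M = 26 − 6·183 = -1072
  H = 53 + 4·183 + (-1072) = -287
Option 2 (M + 28):
  W = 152
  M = 26 − 6·152 (+28 from intervention) = -858
  H = 53 + 4·152 + (-858) = -197
Option 3 (M + 61):
  W = 152
  M = 26 − 6·152 (+61 from intervention) = -825
  H = 53 + 4·152 + (-825) = -164
Comparing — Option 1: H=-287, Option 2: H=-197, Option 3: H=-164. Highest is -164 (Option 3).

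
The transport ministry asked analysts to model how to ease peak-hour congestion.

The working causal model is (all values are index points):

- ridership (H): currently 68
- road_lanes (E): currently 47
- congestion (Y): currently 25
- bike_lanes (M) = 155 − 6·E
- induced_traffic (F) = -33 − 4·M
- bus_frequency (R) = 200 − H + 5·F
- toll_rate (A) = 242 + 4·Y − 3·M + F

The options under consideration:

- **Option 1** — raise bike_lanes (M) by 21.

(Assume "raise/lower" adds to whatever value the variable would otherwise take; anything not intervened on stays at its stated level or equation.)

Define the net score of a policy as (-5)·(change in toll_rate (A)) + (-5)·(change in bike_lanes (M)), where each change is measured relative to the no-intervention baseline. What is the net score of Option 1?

630

Baseline:
  E = 47
  Y = 25
  M = 155 − 6·47 = -127
  F = -33 − 4·(-127) = 475
  A = 242 + 4·25 − 3·(-127) + 475 = 1198
Option 1 (M + 21):
  E = 47
  Y = 25
  M = 155 − 6·47 (+21 from intervention) = -106
  F = -33 − 4·(-106) = 391
  A = 242 + 4·25 − 3·(-106) + 391 = 1051
ΔA = 1051 − 1198 = -147; ΔM = -106 − (-127) = 21
Score = (-5)·(-147) + (-5)·21 = 630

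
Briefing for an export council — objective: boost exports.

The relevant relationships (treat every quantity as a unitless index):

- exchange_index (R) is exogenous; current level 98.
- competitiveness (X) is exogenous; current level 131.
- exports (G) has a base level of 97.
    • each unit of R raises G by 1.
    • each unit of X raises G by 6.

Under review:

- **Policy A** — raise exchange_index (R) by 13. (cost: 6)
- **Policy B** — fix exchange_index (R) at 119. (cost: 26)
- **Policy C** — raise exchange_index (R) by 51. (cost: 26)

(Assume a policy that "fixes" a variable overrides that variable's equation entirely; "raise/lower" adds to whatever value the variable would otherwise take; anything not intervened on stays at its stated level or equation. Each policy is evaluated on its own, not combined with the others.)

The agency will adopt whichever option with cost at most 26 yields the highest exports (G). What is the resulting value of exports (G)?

1032

Policy A (R + 13):
  R = 98 + 13 = 111
  X = 131
  G = 97 + 111 + 6·131 = 994
Policy B (R := 119):
  R = 119
  X = 131
  G = 97 + 119 + 6·131 = 1002
Policy C (R + 51):
  R = 98 + 51 = 149
  X = 131
  G = 97 + 149 + 6·131 = 1032
Comparing — Policy A: G=994, Policy B: G=1002, Policy C: G=1032. Highest is 1032 (Policy C).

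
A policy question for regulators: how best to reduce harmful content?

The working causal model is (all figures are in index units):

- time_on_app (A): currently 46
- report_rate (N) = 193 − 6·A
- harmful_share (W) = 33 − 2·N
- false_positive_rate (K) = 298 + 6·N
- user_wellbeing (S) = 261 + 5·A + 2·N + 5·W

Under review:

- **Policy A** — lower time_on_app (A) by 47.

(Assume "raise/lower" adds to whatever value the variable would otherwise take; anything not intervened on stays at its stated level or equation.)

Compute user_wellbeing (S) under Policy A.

-1171

Policy A (A − 47):
  A = 46 − 47 = -1
  N = 193 − 6·(-1) = 199
  W = 33 − 2·199 = -365
  S = 261 + 5·(-1) + 2·199 + 5·(-365) = -1171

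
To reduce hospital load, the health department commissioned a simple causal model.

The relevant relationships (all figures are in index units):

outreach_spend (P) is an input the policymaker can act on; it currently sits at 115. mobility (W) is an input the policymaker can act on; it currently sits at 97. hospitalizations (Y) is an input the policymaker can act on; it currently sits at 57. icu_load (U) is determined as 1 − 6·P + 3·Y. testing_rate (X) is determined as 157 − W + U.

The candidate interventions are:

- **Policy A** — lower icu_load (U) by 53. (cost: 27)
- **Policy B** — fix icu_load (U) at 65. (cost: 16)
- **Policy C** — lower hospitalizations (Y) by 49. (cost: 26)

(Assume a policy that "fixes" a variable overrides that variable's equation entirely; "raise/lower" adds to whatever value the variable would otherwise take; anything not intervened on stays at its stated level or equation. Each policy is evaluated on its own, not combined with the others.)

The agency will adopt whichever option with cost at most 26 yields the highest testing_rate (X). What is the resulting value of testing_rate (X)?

Policy B (U := 65):
  P = 115
  W = 97
  Y = 57
  U = 65
  X = 157 − 97 + 65 = 125
Policy C (Y − 49):
  P = 115
  W = 97
  Y = 57 − 49 = 8
  U = 1 − 6·115 + 3·8 = -665
  X = 157 − 97 + (-665) = -605
Comparing — Policy B: X=125, Policy C: X=-605. Highest is 125 (Policy B).

125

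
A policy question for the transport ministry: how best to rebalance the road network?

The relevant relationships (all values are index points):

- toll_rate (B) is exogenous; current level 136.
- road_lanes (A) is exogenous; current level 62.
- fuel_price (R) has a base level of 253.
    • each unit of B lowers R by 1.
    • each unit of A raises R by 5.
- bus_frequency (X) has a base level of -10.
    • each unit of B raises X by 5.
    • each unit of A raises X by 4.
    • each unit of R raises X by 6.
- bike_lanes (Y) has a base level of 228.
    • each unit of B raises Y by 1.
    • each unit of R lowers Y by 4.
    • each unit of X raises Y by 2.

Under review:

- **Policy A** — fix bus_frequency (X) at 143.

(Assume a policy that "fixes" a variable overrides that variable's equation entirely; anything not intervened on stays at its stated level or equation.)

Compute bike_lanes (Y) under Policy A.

-1058

Policy A (X := 143):
  B = 136
  A = 62
  R = 253 − 136 + 5·62 = 427
  X = 143
  Y = 228 + 136 − 4·427 + 2·143 = -1058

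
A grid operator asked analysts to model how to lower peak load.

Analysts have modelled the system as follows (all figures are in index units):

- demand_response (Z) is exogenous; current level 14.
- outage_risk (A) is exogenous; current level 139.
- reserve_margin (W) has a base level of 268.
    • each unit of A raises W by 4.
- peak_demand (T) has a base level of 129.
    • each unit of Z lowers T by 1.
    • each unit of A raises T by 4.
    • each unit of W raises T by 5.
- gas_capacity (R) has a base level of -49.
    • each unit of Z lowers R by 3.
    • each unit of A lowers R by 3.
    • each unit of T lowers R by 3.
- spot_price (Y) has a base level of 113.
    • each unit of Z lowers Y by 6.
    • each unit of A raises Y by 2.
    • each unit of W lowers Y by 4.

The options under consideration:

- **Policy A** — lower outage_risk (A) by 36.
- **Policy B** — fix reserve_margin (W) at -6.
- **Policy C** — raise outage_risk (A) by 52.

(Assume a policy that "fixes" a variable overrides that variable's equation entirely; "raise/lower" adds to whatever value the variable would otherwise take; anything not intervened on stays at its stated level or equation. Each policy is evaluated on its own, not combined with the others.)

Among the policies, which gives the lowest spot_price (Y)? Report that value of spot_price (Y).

Policy A (A − 36):
  Z = 14
  A = 139 − 36 = 103
  W = 268 + 4·103 = 680
  Y = 113 − 6·14 + 2·103 − 4·680 = -2485
Policy B (W := -6):
  Z = 14
  A = 139
  W = -6
  Y = 113 − 6·14 + 2·139 − 4·(-6) = 331
Policy C (A + 52):
  Z = 14
  A = 139 + 52 = 191
  W = 268 + 4·191 = 1032
  Y = 113 − 6·14 + 2·191 − 4·1032 = -3717
Comparing — Policy A: Y=-2485, Policy B: Y=331, Policy C: Y=-3717. Lowest is -3717 (Policy C).

-3717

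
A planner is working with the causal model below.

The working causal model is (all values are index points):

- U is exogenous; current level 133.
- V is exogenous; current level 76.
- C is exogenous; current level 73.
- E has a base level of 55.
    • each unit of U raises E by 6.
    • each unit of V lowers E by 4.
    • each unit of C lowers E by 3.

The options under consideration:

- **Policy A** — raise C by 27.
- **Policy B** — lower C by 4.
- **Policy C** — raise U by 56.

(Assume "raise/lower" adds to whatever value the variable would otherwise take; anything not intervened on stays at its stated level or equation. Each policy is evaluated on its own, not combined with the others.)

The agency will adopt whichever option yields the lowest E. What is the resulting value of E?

249

Policy A (C + 27):
  U = 133
  V = 76
  C = 73 + 27 = 100
  E = 55 + 6·133 − 4·76 − 3·100 = 249
Policy B (C − 4):
  U = 133
  V = 76
  C = 73 − 4 = 69
  E = 55 + 6·133 − 4·76 − 3·69 = 342
Policy C (U + 56):
  U = 133 + 56 = 189
  V = 76
  C = 73
  E = 55 + 6·189 − 4·76 − 3·73 = 666
Comparing — Policy A: E=249, Policy B: E=342, Policy C: E=666. Lowest is 249 (Policy A).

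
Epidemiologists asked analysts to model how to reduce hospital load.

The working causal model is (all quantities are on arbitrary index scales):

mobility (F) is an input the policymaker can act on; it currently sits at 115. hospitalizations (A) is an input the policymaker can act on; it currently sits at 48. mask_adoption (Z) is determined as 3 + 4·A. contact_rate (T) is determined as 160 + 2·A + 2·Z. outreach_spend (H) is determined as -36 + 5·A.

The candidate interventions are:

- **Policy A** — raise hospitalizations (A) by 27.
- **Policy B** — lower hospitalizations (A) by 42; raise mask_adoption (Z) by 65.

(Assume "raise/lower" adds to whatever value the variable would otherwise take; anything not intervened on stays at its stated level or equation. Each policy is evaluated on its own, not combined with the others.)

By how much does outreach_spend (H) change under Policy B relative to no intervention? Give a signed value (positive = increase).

-210

Baseline:
  A = 48
  H = -36 + 5·48 = 204
Policy B (A − 42, Z + 65):
  A = 48 − 42 = 6
  H = -36 + 5·6 = -6
Change in H: -6 − 204 = -210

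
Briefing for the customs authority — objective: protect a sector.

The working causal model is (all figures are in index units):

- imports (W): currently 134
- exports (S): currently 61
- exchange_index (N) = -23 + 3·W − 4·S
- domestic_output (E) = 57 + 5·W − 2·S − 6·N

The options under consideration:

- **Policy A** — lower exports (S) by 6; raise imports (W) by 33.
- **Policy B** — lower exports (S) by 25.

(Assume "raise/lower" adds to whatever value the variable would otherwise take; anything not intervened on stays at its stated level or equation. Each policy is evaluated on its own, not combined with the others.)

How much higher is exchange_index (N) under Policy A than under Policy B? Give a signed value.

Policy A (S − 6, W + 33):
  W = 134 + 33 = 167
  S = 61 − 6 = 55
  N = -23 + 3·167 − 4·55 = 258
Policy B (S − 25):
  W = 134
  S = 61 − 25 = 36
  N = -23 + 3·134 − 4·36 = 235
N: 258 − 235 = 23

23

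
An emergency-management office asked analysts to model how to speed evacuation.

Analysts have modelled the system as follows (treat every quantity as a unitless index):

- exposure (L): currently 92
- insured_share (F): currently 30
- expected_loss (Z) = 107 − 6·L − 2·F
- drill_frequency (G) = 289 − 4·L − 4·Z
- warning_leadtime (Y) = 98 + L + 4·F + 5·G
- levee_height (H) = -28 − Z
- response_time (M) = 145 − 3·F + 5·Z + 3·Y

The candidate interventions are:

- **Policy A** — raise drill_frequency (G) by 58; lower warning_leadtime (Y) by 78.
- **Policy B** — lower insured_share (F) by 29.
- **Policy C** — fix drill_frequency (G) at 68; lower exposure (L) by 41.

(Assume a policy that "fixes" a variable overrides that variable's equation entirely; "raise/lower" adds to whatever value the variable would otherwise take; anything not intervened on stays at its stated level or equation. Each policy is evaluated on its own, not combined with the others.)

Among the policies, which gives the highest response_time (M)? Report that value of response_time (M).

Policy A (G + 58, Y − 78):
  L = 92
  F = 30
  Z = 107 − 6·92 − 2·30 = -505
  G = 289 − 4·92 − 4·(-505) (+58 from intervention) = 1999
  Y = 98 + 92 + 4·30 + 5·1999 (−78 from intervention) = 10227
  M = 145 − 3·30 + 5·(-505) + 3·10227 = 28211
Policy B (F − 29):
  L = 92
  F = 30 − 29 = 1
  Z = 107 − 6·92 − 2·1 = -447
  G = 289 − 4·92 − 4·(-447) = 1709
  Y = 98 + 92 + 4·1 + 5·1709 = 8739
  M = 145 − 3·1 + 5·(-447) + 3·8739 = 24124
Policy C (G := 68, L − 41):
  L = 92 − 41 = 51
  F = 30
  Z = 107 − 6·51 − 2·30 = -259
  G = 68
  Y = 98 + 51 + 4·30 + 5·68 = 609
  M = 145 − 3·30 + 5·(-259) + 3·609 = 587
Comparing — Policy A: M=28211, Policy B: M=24124, Policy C: M=587. Highest is 28211 (Policy A).

28211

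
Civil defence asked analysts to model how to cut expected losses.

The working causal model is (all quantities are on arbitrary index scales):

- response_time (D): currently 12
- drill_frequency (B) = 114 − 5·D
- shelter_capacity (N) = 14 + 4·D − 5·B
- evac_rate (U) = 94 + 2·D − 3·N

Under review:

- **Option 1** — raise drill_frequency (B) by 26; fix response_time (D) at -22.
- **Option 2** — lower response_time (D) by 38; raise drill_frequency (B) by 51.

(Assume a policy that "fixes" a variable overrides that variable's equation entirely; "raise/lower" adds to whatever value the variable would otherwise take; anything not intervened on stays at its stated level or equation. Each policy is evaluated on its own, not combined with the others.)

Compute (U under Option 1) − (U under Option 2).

Option 1 (B + 26, D := -22):
  D = -22
  B = 114 − 5·(-22) (+26 from intervention) = 250
  N = 14 + 4·(-22) − 5·250 = -1324
  U = 94 + 2·(-22) − 3·(-1324) = 4022
Option 2 (D − 38, B + 51):
  D = 12 − 38 = -26
  B = 114 − 5·(-26) (+51 from intervention) = 295
  N = 14 + 4·(-26) − 5·295 = -1565
  U = 94 + 2·(-26) − 3·(-1565) = 4737
U: 4022 − 4737 = -715

-715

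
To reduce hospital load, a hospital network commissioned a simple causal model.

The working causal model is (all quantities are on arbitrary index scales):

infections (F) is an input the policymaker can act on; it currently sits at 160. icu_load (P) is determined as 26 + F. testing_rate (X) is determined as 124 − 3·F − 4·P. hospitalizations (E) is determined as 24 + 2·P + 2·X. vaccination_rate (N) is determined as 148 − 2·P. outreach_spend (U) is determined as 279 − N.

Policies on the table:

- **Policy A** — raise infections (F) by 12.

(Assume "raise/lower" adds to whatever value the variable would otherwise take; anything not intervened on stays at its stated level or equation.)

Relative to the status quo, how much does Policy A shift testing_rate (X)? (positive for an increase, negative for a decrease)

-84

Baseline:
  F = 160
  P = 26 + 160 = 186
  X = 124 − 3·160 − 4·186 = -1100
Policy A (F + 12):
  F = 160 + 12 = 172
  P = 26 + 172 = 198
  X = 124 − 3·172 − 4·198 = -1184
Change in X: -1184 − (-1100) = -84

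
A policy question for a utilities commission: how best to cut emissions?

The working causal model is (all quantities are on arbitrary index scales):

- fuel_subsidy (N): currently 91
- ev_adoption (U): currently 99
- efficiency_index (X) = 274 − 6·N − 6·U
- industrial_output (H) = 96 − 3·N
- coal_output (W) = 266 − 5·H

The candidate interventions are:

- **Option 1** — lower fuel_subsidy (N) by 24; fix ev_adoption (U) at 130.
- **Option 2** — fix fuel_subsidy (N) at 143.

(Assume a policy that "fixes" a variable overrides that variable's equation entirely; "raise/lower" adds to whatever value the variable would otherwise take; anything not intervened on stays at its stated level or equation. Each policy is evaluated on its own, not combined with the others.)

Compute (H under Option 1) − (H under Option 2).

228

Option 1 (N − 24, U := 130):
  N = 91 − 24 = 67
  H = 96 − 3·67 = -105
Option 2 (N := 143):
  N = 143
  H = 96 − 3·143 = -333
H: -105 − (-333) = 228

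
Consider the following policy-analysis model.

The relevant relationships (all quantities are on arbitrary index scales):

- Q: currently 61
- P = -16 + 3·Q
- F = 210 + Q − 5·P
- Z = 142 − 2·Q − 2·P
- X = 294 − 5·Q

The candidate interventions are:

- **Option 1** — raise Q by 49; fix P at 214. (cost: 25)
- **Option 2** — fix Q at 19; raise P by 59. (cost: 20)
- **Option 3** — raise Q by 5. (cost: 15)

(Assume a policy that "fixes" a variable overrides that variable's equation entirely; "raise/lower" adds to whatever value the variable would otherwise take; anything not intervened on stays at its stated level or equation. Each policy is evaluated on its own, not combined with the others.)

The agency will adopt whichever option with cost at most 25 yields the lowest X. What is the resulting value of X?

-256

Option 1 (Q + 49, P := 214):
  Q = 61 + 49 = 110
  X = 294 − 5·110 = -256
Option 2 (Q := 19, P + 59):
  Q = 19
  X = 294 − 5·19 = 199
Option 3 (Q + 5):
  Q = 61 + 5 = 66
  X = 294 − 5·66 = -36
Comparing — Option 1: X=-256, Option 2: X=199, Option 3: X=-36. Lowest is -256 (Option 1).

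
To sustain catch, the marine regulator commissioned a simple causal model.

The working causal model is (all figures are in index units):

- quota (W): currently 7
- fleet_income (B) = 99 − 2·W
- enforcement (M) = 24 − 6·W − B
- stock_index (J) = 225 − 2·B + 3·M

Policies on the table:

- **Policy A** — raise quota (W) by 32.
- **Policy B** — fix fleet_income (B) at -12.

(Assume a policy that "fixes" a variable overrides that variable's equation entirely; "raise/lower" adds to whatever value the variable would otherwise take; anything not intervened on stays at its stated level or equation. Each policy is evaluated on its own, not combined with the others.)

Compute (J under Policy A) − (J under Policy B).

Policy A (W + 32):
  W = 7 + 32 = 39
  B = 99 − 2·39 = 21
  M = 24 − 6·39 − 21 = -231
  J = 225 − 2·21 + 3·(-231) = -510
Policy B (B := -12):
  W = 7
  B = -12
  M = 24 − 6·7 − (-12) = -6
  J = 225 − 2·(-12) + 3·(-6) = 231
J: -510 − 231 = -741

-741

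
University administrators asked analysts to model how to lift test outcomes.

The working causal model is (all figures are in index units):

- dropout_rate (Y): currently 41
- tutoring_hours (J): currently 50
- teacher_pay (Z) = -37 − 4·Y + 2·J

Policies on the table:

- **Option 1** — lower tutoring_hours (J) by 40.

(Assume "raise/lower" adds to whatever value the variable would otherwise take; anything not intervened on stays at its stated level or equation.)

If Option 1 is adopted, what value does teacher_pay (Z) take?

Option 1 (J − 40):
  Y = 41
  J = 50 − 40 = 10
  Z = -37 − 4·41 + 2·10 = -181

-181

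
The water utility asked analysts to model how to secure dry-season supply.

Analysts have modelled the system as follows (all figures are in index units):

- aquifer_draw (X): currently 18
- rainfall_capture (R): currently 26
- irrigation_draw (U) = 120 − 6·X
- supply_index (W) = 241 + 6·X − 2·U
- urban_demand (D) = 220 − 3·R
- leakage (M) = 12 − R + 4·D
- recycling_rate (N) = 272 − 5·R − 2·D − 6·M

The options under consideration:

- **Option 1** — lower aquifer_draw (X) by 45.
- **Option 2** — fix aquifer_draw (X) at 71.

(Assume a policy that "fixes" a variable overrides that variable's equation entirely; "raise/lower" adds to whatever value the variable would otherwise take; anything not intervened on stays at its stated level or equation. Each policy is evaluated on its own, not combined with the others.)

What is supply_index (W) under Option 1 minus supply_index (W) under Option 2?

Option 1 (X − 45):
  X = 18 − 45 = -27
  U = 120 − 6·(-27) = 282
  W = 241 + 6·(-27) − 2·282 = -485
Option 2 (X := 71):
  X = 71
  U = 120 − 6·71 = -306
  W = 241 + 6·71 − 2·(-306) = 1279
W: -485 − 1279 = -1764

-1764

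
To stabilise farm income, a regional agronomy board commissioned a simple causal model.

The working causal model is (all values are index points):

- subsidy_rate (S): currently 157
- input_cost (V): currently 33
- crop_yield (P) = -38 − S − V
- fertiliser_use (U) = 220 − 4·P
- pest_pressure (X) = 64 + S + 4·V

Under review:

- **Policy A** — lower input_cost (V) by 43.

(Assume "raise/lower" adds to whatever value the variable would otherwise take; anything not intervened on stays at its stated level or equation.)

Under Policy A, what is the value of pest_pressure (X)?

181

Policy A (V − 43):
  S = 157
  V = 33 − 43 = -10
  X = 64 + 157 + 4·(-10) = 181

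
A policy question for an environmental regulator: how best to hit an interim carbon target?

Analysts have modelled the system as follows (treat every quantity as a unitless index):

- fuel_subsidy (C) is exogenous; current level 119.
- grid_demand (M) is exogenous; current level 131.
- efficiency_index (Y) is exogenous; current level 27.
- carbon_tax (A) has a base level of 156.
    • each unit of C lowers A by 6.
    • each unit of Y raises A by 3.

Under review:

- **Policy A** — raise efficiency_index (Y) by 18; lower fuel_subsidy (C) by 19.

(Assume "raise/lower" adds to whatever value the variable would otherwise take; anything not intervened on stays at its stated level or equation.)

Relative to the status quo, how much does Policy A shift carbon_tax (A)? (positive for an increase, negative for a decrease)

Baseline:
  C = 119
  Y = 27
  A = 156 − 6·119 + 3·27 = -477
Policy A (Y + 18, C − 19):
  C = 119 − 19 = 100
  Y = 27 + 18 = 45
  A = 156 − 6·100 + 3·45 = -309
Change in A: -309 − (-477) = 168

168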